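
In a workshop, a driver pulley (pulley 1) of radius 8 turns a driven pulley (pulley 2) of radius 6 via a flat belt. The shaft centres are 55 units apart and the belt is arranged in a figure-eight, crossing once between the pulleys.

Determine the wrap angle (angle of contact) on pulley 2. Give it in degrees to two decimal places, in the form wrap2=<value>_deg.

wrap2=209.49_deg

crossed belt: β = asin((r1+r2)/C) = asin(14/55) = 14.7467°
wrap1 = wrap2 = π + 2β = 209.4933°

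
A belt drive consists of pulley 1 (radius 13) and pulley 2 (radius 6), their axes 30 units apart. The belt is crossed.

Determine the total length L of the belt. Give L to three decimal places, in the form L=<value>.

L=132.185

crossed belt: β = asin((r1+r2)/C) = asin(19/30) = 39.2965°
wrap1 = wrap2 = π + 2β = 258.5930°
tangent length = C·cosβ = 23.2164
L = (r1+r2)·wrap + 2·C·cosβ = 19·4.5133 + 2·23.2164 = 132.1854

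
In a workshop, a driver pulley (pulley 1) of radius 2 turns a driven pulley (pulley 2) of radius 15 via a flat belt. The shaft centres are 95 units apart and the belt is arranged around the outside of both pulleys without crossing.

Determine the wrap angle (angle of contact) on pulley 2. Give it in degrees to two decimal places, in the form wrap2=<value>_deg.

wrap2=195.73_deg

open belt: β = asin((r2−r1)/C) = asin(13/95) = 7.8652°
wrap1 = π − 2β = 164.2697°
wrap2 = π + 2β = 195.7303°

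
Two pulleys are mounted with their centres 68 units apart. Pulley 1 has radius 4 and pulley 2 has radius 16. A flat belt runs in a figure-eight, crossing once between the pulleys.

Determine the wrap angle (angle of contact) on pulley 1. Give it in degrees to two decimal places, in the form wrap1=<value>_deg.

wrap1=214.21_deg

crossed belt: β = asin((r1+r2)/C) = asin(20/68) = 17.1046°
wrap1 = wrap2 = π + 2β = 214.2093°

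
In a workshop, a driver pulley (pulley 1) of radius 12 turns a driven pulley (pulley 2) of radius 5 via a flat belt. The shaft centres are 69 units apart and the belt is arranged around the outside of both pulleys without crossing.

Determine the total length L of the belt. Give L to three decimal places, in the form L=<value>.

L=192.118

open belt: β = asin((r2−r1)/C) = asin(-7/69) = -5.8226°
wrap1 = π − 2β = 191.6453°
wrap2 = π + 2β = 168.3547°
tangent length = C·cosβ = 68.6440
L = r1·wrap1 + r2·wrap2 + 2·C·cosβ = 12·3.3448 + 5·2.9383 + 2·68.6440 = 192.1178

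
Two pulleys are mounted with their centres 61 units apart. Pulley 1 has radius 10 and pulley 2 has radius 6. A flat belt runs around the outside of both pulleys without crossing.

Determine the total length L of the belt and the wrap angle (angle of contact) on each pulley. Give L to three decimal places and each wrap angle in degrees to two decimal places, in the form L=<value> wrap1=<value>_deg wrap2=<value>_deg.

open belt: β = asin((r2−r1)/C) = asin(-4/61) = -3.7598°
wrap1 = π − 2β = 187.5196°
wrap2 = π + 2β = 172.4804°
tangent length = C·cosβ = 60.8687
L = r1·wrap1 + r2·wrap2 + 2·C·cosβ = 10·3.2728 + 6·3.0104 + 2·60.8687 = 172.5279

L=172.528 wrap1=187.52_deg wrap2=172.48_deg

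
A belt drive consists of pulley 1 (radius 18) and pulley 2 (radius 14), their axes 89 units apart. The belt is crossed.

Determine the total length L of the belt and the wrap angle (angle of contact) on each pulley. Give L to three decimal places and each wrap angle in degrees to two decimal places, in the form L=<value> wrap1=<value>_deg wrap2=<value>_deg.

L=290.166 wrap1=222.15_deg wrap2=222.15_deg

crossed belt: β = asin((r1+r2)/C) = asin(32/89) = 21.0726°
wrap1 = wrap2 = π + 2β = 222.1452°
tangent length = C·cosβ = 83.0482
L = (r1+r2)·wrap + 2·C·cosβ = 32·3.8772 + 2·83.0482 = 290.1656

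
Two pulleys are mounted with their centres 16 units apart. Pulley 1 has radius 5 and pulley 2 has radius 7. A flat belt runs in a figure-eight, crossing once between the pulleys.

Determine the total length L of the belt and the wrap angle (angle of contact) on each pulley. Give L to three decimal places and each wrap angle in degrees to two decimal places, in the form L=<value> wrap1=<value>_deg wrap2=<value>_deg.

L=79.219 wrap1=277.18_deg wrap2=277.18_deg

crossed belt: β = asin((r1+r2)/C) = asin(12/16) = 48.5904°
wrap1 = wrap2 = π + 2β = 277.1808°
tangent length = C·cosβ = 10.5830
L = (r1+r2)·wrap + 2·C·cosβ = 12·4.8377 + 2·10.5830 = 79.2186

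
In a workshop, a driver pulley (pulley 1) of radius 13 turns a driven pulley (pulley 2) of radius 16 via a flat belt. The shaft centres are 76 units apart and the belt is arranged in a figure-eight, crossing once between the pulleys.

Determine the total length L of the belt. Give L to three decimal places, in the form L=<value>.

crossed belt: β = asin((r1+r2)/C) = asin(29/76) = 22.4315°
wrap1 = wrap2 = π + 2β = 224.8630°
tangent length = C·cosβ = 70.2496
L = (r1+r2)·wrap + 2·C·cosβ = 29·3.9246 + 2·70.2496 = 254.3125

L=254.313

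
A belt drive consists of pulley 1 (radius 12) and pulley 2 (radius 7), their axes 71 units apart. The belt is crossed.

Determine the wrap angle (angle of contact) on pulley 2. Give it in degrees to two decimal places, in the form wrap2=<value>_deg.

wrap2=211.04_deg

crossed belt: β = asin((r1+r2)/C) = asin(19/71) = 15.5218°
wrap1 = wrap2 = π + 2β = 211.0437°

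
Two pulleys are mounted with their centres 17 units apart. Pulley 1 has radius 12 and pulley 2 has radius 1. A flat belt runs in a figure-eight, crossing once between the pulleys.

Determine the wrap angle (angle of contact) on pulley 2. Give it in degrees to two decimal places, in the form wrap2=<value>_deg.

wrap2=279.76_deg

crossed belt: β = asin((r1+r2)/C) = asin(13/17) = 49.8808°
wrap1 = wrap2 = π + 2β = 279.7617°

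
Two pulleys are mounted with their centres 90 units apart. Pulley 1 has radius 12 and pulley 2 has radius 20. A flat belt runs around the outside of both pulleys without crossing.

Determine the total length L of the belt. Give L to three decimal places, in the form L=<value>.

L=281.243

open belt: β = asin((r2−r1)/C) = asin(8/90) = 5.0997°
wrap1 = π − 2β = 169.8006°
wrap2 = π + 2β = 190.1994°
tangent length = C·cosβ = 89.6437
L = r1·wrap1 + r2·wrap2 + 2·C·cosβ = 12·2.9636 + 20·3.3196 + 2·89.6437 = 281.2425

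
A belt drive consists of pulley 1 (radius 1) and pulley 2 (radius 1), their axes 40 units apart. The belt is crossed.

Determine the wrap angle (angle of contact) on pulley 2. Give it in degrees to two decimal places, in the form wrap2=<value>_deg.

crossed belt: β = asin((r1+r2)/C) = asin(2/40) = 2.8660°
wrap1 = wrap2 = π + 2β = 185.7320°

wrap2=185.73_deg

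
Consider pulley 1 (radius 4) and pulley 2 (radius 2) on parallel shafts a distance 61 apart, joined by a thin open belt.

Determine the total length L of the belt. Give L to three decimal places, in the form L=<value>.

L=140.915

open belt: β = asin((r2−r1)/C) = asin(-2/61) = -1.8789°
wrap1 = π − 2β = 183.7578°
wrap2 = π + 2β = 176.2422°
tangent length = C·cosβ = 60.9672
L = r1·wrap1 + r2·wrap2 + 2·C·cosβ = 4·3.2072 + 2·3.0760 + 2·60.9672 = 140.9151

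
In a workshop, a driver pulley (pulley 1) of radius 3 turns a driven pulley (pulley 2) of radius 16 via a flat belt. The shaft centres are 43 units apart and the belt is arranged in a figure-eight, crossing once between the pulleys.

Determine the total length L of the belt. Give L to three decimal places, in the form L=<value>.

L=154.231

crossed belt: β = asin((r1+r2)/C) = asin(19/43) = 26.2226°
wrap1 = wrap2 = π + 2β = 232.4453°
tangent length = C·cosβ = 38.5746
L = (r1+r2)·wrap + 2·C·cosβ = 19·4.0569 + 2·38.5746 = 154.2310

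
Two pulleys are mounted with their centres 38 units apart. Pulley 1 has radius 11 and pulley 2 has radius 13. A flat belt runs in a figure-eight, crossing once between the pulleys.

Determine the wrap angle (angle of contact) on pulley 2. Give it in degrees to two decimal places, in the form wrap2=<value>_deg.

crossed belt: β = asin((r1+r2)/C) = asin(24/38) = 39.1667°
wrap1 = wrap2 = π + 2β = 258.3334°

wrap2=258.33_deg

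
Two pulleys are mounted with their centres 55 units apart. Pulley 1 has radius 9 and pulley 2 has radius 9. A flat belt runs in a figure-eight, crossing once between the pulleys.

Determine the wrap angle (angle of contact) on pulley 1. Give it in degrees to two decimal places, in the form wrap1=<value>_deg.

wrap1=218.21_deg

crossed belt: β = asin((r1+r2)/C) = asin(18/55) = 19.1033°
wrap1 = wrap2 = π + 2β = 218.2066°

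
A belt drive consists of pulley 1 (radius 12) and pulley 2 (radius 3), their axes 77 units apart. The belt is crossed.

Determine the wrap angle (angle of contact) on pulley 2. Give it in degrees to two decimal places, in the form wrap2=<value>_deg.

wrap2=202.47_deg

crossed belt: β = asin((r1+r2)/C) = asin(15/77) = 11.2333°
wrap1 = wrap2 = π + 2β = 202.4667°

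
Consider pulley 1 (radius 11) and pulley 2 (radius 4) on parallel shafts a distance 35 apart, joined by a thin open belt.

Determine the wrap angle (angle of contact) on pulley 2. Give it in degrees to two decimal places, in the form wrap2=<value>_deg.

open belt: β = asin((r2−r1)/C) = asin(-7/35) = -11.5370°
wrap1 = π − 2β = 203.0739°
wrap2 = π + 2β = 156.9261°

wrap2=156.93_deg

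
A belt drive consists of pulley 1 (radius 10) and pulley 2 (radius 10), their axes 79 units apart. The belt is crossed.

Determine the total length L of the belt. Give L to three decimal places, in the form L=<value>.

L=225.923

crossed belt: β = asin((r1+r2)/C) = asin(20/79) = 14.6649°
wrap1 = wrap2 = π + 2β = 209.3297°
tangent length = C·cosβ = 76.4264
L = (r1+r2)·wrap + 2·C·cosβ = 20·3.6535 + 2·76.4264 = 225.9227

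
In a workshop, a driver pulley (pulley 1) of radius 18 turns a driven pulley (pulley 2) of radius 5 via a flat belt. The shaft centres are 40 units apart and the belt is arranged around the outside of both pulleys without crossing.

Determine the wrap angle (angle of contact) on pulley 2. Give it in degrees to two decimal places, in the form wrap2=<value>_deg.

wrap2=142.07_deg

open belt: β = asin((r2−r1)/C) = asin(-13/40) = -18.9656°
wrap1 = π − 2β = 217.9311°
wrap2 = π + 2β = 142.0689°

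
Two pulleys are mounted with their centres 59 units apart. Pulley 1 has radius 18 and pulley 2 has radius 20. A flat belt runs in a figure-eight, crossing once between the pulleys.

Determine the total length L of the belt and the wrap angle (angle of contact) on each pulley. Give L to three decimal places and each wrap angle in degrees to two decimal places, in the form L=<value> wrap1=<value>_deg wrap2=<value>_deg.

L=262.832 wrap1=260.19_deg wrap2=260.19_deg

crossed belt: β = asin((r1+r2)/C) = asin(38/59) = 40.0958°
wrap1 = wrap2 = π + 2β = 260.1916°
tangent length = C·cosβ = 45.1331
L = (r1+r2)·wrap + 2·C·cosβ = 38·4.5412 + 2·45.1331 = 262.8319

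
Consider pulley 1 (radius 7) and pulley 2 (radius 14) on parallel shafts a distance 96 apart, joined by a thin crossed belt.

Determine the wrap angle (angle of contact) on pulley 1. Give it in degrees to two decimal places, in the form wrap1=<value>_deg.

wrap1=205.27_deg

crossed belt: β = asin((r1+r2)/C) = asin(21/96) = 12.6356°
wrap1 = wrap2 = π + 2β = 205.2713°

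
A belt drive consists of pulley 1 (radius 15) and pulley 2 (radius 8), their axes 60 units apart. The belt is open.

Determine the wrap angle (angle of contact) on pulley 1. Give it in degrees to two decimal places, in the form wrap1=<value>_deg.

wrap1=193.40_deg

open belt: β = asin((r2−r1)/C) = asin(-7/60) = -6.6998°
wrap1 = π − 2β = 193.3995°
wrap2 = π + 2β = 166.6005°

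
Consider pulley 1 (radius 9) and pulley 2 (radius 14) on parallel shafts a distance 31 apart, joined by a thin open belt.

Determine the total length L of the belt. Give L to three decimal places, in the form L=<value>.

L=135.065

open belt: β = asin((r2−r1)/C) = asin(5/31) = 9.2818°
wrap1 = π − 2β = 161.4364°
wrap2 = π + 2β = 198.5636°
tangent length = C·cosβ = 30.5941
L = r1·wrap1 + r2·wrap2 + 2·C·cosβ = 9·2.8176 + 14·3.4656 + 2·30.5941 = 135.0648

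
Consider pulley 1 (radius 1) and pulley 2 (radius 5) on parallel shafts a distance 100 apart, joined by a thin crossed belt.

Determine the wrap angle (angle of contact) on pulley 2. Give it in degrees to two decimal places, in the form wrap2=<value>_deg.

crossed belt: β = asin((r1+r2)/C) = asin(6/100) = 3.4398°
wrap1 = wrap2 = π + 2β = 186.8796°

wrap2=186.88_deg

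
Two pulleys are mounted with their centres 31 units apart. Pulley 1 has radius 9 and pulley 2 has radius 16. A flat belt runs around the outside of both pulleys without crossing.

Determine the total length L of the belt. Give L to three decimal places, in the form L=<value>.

L=142.127

open belt: β = asin((r2−r1)/C) = asin(7/31) = 13.0503°
wrap1 = π − 2β = 153.8994°
wrap2 = π + 2β = 206.1006°
tangent length = C·cosβ = 30.1993
L = r1·wrap1 + r2·wrap2 + 2·C·cosβ = 9·2.6861 + 16·3.5971 + 2·30.1993 = 142.1273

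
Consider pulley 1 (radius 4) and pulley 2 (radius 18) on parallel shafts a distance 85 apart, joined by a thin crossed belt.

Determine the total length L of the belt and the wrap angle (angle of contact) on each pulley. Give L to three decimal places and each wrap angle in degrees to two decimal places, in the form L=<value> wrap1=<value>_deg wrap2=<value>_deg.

crossed belt: β = asin((r1+r2)/C) = asin(22/85) = 15.0003°
wrap1 = wrap2 = π + 2β = 210.0005°
tangent length = C·cosβ = 82.1036
L = (r1+r2)·wrap + 2·C·cosβ = 22·3.6652 + 2·82.1036 = 244.8416

L=244.842 wrap1=210.00_deg wrap2=210.00_deg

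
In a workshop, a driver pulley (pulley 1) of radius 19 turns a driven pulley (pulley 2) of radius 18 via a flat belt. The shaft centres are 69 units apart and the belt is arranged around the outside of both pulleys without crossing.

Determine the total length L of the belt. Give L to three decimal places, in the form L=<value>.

open belt: β = asin((r2−r1)/C) = asin(-1/69) = -0.8304°
wrap1 = π − 2β = 181.6608°
wrap2 = π + 2β = 178.3392°
tangent length = C·cosβ = 68.9928
L = r1·wrap1 + r2·wrap2 + 2·C·cosβ = 19·3.1706 + 18·3.1126 + 2·68.9928 = 254.2534

L=254.253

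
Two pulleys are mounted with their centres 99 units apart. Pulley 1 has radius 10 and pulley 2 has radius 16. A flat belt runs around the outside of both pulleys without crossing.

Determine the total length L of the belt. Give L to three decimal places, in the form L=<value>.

open belt: β = asin((r2−r1)/C) = asin(6/99) = 3.4746°
wrap1 = π − 2β = 173.0508°
wrap2 = π + 2β = 186.9492°
tangent length = C·cosβ = 98.8180
L = r1·wrap1 + r2·wrap2 + 2·C·cosβ = 10·3.0203 + 16·3.2629 + 2·98.8180 = 280.0452

L=280.045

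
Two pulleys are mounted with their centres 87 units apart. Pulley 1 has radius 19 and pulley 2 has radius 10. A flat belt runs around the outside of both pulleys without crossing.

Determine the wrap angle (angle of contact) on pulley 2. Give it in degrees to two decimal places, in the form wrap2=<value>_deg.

open belt: β = asin((r2−r1)/C) = asin(-9/87) = -5.9378°
wrap1 = π − 2β = 191.8755°
wrap2 = π + 2β = 168.1245°

wrap2=168.12_deg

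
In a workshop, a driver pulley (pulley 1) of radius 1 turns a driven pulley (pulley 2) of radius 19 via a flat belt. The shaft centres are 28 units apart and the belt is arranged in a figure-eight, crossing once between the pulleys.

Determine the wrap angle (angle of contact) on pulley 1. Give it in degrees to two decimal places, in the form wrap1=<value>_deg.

wrap1=271.17_deg

crossed belt: β = asin((r1+r2)/C) = asin(20/28) = 45.5847°
wrap1 = wrap2 = π + 2β = 271.1694°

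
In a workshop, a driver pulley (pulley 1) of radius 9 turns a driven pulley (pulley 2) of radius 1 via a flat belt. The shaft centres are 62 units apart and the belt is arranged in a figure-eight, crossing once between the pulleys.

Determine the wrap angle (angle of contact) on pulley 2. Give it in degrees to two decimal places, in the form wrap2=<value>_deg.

crossed belt: β = asin((r1+r2)/C) = asin(10/62) = 9.2818°
wrap1 = wrap2 = π + 2β = 198.5636°

wrap2=198.56_deg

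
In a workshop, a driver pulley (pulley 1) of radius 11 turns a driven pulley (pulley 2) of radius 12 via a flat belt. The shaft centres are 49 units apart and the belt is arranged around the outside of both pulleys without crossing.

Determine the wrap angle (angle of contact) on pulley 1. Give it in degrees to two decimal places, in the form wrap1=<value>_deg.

wrap1=177.66_deg

open belt: β = asin((r2−r1)/C) = asin(1/49) = 1.1694°
wrap1 = π − 2β = 177.6612°
wrap2 = π + 2β = 182.3388°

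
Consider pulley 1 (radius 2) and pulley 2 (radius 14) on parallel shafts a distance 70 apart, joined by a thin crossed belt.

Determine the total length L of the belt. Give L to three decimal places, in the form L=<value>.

crossed belt: β = asin((r1+r2)/C) = asin(16/70) = 13.2130°
wrap1 = wrap2 = π + 2β = 206.4260°
tangent length = C·cosβ = 68.1469
L = (r1+r2)·wrap + 2·C·cosβ = 16·3.6028 + 2·68.1469 = 193.9388

L=193.939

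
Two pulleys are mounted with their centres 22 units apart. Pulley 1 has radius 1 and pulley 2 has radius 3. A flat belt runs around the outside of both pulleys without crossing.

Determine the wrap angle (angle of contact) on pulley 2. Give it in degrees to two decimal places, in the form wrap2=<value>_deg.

open belt: β = asin((r2−r1)/C) = asin(2/22) = 5.2159°
wrap1 = π − 2β = 169.5682°
wrap2 = π + 2β = 190.4318°

wrap2=190.43_deg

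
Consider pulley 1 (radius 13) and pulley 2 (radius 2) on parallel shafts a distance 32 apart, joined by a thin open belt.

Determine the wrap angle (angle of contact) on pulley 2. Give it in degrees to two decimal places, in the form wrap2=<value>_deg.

open belt: β = asin((r2−r1)/C) = asin(-11/32) = -20.1055°
wrap1 = π − 2β = 220.2110°
wrap2 = π + 2β = 139.7890°

wrap2=139.79_deg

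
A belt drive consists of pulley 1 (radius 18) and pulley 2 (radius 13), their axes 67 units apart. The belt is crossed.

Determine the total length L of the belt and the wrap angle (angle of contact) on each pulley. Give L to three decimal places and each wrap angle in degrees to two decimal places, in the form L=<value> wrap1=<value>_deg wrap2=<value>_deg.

L=246.007 wrap1=235.12_deg wrap2=235.12_deg

crossed belt: β = asin((r1+r2)/C) = asin(31/67) = 27.5606°
wrap1 = wrap2 = π + 2β = 235.1212°
tangent length = C·cosβ = 59.3970
L = (r1+r2)·wrap + 2·C·cosβ = 31·4.1036 + 2·59.3970 = 246.0068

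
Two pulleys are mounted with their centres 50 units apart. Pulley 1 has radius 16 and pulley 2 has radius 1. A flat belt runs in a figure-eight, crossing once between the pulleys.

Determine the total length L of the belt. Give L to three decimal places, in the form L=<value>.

crossed belt: β = asin((r1+r2)/C) = asin(17/50) = 19.8769°
wrap1 = wrap2 = π + 2β = 219.7537°
tangent length = C·cosβ = 47.0213
L = (r1+r2)·wrap + 2·C·cosβ = 17·3.8354 + 2·47.0213 = 159.2448

L=159.245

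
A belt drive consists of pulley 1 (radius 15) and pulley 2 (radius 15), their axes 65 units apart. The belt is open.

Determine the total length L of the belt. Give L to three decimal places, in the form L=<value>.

L=224.248

open belt: β = asin((r2−r1)/C) = asin(0/65) = 0.0000°
wrap1 = π − 2β = 180.0000°
wrap2 = π + 2β = 180.0000°
tangent length = C·cosβ = 65.0000
L = r1·wrap1 + r2·wrap2 + 2·C·cosβ = 15·3.1416 + 15·3.1416 + 2·65.0000 = 224.2478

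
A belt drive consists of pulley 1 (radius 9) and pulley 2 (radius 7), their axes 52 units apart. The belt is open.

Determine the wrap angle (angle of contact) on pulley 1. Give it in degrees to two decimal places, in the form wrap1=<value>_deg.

open belt: β = asin((r2−r1)/C) = asin(-2/52) = -2.2042°
wrap1 = π − 2β = 184.4085°
wrap2 = π + 2β = 175.5915°

wrap1=184.41_deg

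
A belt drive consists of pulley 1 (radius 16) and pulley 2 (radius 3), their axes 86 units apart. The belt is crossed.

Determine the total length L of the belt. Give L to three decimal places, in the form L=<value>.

crossed belt: β = asin((r1+r2)/C) = asin(19/86) = 12.7637°
wrap1 = wrap2 = π + 2β = 205.5274°
tangent length = C·cosβ = 83.8749
L = (r1+r2)·wrap + 2·C·cosβ = 19·3.5871 + 2·83.8749 = 235.9053

L=235.905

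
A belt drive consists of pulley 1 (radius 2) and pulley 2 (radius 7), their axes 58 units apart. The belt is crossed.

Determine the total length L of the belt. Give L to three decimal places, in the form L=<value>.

L=145.674

crossed belt: β = asin((r1+r2)/C) = asin(9/58) = 8.9268°
wrap1 = wrap2 = π + 2β = 197.8536°
tangent length = C·cosβ = 57.2975
L = (r1+r2)·wrap + 2·C·cosβ = 9·3.4532 + 2·57.2975 = 145.6737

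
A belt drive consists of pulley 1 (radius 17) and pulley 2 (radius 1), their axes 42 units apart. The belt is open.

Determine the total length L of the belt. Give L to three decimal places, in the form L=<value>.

L=146.721

open belt: β = asin((r2−r1)/C) = asin(-16/42) = -22.3927°
wrap1 = π − 2β = 224.7854°
wrap2 = π + 2β = 135.2146°
tangent length = C·cosβ = 38.8330
L = r1·wrap1 + r2·wrap2 + 2·C·cosβ = 17·3.9232 + 1·2.3599 + 2·38.8330 = 146.7211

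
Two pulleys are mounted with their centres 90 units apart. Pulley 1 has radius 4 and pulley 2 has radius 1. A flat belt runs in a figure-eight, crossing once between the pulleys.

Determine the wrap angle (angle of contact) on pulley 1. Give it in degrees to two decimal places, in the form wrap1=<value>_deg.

wrap1=186.37_deg

crossed belt: β = asin((r1+r2)/C) = asin(5/90) = 3.1847°
wrap1 = wrap2 = π + 2β = 186.3695°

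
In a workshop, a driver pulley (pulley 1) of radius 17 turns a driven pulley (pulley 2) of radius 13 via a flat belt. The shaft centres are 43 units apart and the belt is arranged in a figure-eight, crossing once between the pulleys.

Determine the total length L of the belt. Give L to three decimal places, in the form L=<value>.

L=202.188

crossed belt: β = asin((r1+r2)/C) = asin(30/43) = 44.2407°
wrap1 = wrap2 = π + 2β = 268.4814°
tangent length = C·cosβ = 30.8058
L = (r1+r2)·wrap + 2·C·cosβ = 30·4.6859 + 2·30.8058 = 202.1882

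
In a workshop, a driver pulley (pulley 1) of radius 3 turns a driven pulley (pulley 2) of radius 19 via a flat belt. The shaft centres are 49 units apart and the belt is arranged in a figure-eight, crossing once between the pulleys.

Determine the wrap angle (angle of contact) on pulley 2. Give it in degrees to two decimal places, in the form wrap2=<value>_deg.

wrap2=233.36_deg

crossed belt: β = asin((r1+r2)/C) = asin(22/49) = 26.6782°
wrap1 = wrap2 = π + 2β = 233.3565°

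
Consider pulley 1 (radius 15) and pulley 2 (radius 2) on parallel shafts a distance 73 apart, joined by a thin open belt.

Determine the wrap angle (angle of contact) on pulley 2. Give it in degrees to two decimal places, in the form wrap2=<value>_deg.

wrap2=159.48_deg

open belt: β = asin((r2−r1)/C) = asin(-13/73) = -10.2581°
wrap1 = π − 2β = 200.5161°
wrap2 = π + 2β = 159.4839°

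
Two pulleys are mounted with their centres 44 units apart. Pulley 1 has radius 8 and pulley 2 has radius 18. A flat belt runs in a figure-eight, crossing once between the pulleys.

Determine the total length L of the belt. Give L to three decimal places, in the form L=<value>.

L=185.548

crossed belt: β = asin((r1+r2)/C) = asin(26/44) = 36.2215°
wrap1 = wrap2 = π + 2β = 252.4431°
tangent length = C·cosβ = 35.4965
L = (r1+r2)·wrap + 2·C·cosβ = 26·4.4060 + 2·35.4965 = 185.5480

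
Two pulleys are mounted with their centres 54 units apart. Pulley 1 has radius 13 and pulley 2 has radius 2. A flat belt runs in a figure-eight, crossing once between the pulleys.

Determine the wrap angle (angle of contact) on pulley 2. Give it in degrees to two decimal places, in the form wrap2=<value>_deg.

wrap2=212.26_deg

crossed belt: β = asin((r1+r2)/C) = asin(15/54) = 16.1276°
wrap1 = wrap2 = π + 2β = 212.2552°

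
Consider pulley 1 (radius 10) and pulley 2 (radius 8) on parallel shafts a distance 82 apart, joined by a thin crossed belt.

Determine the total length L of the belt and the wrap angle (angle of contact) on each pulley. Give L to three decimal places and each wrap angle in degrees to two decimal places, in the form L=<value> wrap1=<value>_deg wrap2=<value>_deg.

crossed belt: β = asin((r1+r2)/C) = asin(18/82) = 12.6804°
wrap1 = wrap2 = π + 2β = 205.3608°
tangent length = C·cosβ = 80.0000
L = (r1+r2)·wrap + 2·C·cosβ = 18·3.5842 + 2·80.0000 = 224.5160

L=224.516 wrap1=205.36_deg wrap2=205.36_deg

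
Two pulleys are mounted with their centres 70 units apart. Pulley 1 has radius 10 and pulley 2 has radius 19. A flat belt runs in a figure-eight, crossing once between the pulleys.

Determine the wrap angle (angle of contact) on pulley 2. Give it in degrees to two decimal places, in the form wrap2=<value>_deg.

wrap2=228.95_deg

crossed belt: β = asin((r1+r2)/C) = asin(29/70) = 24.4743°
wrap1 = wrap2 = π + 2β = 228.9487°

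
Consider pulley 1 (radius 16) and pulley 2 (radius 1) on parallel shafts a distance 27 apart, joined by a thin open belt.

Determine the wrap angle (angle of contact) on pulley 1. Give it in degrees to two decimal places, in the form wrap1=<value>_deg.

wrap1=247.50_deg

open belt: β = asin((r2−r1)/C) = asin(-15/27) = -33.7490°
wrap1 = π − 2β = 247.4980°
wrap2 = π + 2β = 112.5020°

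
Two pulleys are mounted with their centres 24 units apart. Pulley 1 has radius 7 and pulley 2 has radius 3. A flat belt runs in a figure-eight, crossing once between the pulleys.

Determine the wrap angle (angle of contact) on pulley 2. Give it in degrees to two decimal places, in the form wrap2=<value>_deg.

wrap2=229.25_deg

crossed belt: β = asin((r1+r2)/C) = asin(10/24) = 24.6243°
wrap1 = wrap2 = π + 2β = 229.2486°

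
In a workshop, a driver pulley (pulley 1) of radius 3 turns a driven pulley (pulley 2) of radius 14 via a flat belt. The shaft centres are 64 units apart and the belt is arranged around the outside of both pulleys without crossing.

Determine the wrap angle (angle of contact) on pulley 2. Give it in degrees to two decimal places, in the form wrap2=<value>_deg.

wrap2=199.79_deg

open belt: β = asin((r2−r1)/C) = asin(11/64) = 9.8969°
wrap1 = π − 2β = 160.2063°
wrap2 = π + 2β = 199.7937°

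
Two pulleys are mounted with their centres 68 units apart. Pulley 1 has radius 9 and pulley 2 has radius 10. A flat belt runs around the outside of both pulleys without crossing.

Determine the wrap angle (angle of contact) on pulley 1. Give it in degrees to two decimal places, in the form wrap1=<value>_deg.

wrap1=178.31_deg

open belt: β = asin((r2−r1)/C) = asin(1/68) = 0.8426°
wrap1 = π − 2β = 178.3148°
wrap2 = π + 2β = 181.6852°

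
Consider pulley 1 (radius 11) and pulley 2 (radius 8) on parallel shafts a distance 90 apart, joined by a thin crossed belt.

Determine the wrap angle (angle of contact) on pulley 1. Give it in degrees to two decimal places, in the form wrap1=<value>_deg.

crossed belt: β = asin((r1+r2)/C) = asin(19/90) = 12.1875°
wrap1 = wrap2 = π + 2β = 204.3749°

wrap1=204.37_deg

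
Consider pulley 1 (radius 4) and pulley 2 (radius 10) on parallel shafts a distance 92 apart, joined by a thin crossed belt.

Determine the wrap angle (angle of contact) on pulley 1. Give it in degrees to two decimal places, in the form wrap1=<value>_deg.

wrap1=197.51_deg

crossed belt: β = asin((r1+r2)/C) = asin(14/92) = 8.7529°
wrap1 = wrap2 = π + 2β = 197.5059°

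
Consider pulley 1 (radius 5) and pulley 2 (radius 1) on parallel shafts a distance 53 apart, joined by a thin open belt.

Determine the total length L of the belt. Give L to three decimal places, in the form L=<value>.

L=125.152

open belt: β = asin((r2−r1)/C) = asin(-4/53) = -4.3283°
wrap1 = π − 2β = 188.6567°
wrap2 = π + 2β = 171.3433°
tangent length = C·cosβ = 52.8488
L = r1·wrap1 + r2·wrap2 + 2·C·cosβ = 5·3.2927 + 1·2.9905 + 2·52.8488 = 125.1516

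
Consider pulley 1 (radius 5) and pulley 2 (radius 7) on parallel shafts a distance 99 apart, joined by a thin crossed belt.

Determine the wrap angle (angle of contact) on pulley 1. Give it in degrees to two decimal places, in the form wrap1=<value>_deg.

wrap1=193.92_deg

crossed belt: β = asin((r1+r2)/C) = asin(12/99) = 6.9621°
wrap1 = wrap2 = π + 2β = 193.9241°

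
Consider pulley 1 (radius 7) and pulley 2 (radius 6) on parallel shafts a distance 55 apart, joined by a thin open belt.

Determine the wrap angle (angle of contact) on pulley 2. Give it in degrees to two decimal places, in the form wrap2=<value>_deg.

open belt: β = asin((r2−r1)/C) = asin(-1/55) = -1.0418°
wrap1 = π − 2β = 182.0836°
wrap2 = π + 2β = 177.9164°

wrap2=177.92_deg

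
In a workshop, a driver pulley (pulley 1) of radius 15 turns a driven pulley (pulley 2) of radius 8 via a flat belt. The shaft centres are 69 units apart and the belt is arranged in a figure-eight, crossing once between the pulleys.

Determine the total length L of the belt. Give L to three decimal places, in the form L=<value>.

crossed belt: β = asin((r1+r2)/C) = asin(23/69) = 19.4712°
wrap1 = wrap2 = π + 2β = 218.9424°
tangent length = C·cosβ = 65.0538
L = (r1+r2)·wrap + 2·C·cosβ = 23·3.8213 + 2·65.0538 = 217.9968

L=217.997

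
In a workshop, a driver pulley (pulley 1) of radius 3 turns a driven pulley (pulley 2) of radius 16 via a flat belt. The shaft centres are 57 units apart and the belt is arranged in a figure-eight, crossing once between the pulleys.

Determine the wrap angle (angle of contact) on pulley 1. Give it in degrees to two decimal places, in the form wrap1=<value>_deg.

wrap1=218.94_deg

crossed belt: β = asin((r1+r2)/C) = asin(19/57) = 19.4712°
wrap1 = wrap2 = π + 2β = 218.9424°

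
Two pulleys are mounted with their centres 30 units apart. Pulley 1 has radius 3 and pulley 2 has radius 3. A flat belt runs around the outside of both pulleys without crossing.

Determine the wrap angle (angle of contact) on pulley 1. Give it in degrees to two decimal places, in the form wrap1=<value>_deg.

open belt: β = asin((r2−r1)/C) = asin(0/30) = 0.0000°
wrap1 = π − 2β = 180.0000°
wrap2 = π + 2β = 180.0000°

wrap1=180.00_deg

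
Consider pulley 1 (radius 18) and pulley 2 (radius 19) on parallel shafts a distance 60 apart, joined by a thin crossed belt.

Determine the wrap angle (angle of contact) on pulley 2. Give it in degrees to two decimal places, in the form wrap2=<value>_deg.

crossed belt: β = asin((r1+r2)/C) = asin(37/60) = 38.0731°
wrap1 = wrap2 = π + 2β = 256.1462°

wrap2=256.15_deg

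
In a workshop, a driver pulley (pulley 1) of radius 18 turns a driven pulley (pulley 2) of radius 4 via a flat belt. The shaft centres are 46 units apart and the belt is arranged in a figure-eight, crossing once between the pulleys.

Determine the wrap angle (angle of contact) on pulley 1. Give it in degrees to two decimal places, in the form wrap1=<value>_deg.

wrap1=237.14_deg

crossed belt: β = asin((r1+r2)/C) = asin(22/46) = 28.5719°
wrap1 = wrap2 = π + 2β = 237.1438°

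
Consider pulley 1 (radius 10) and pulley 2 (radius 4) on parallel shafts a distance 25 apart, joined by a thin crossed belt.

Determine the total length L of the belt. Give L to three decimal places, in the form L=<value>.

L=102.050

crossed belt: β = asin((r1+r2)/C) = asin(14/25) = 34.0558°
wrap1 = wrap2 = π + 2β = 248.1116°
tangent length = C·cosβ = 20.7123
L = (r1+r2)·wrap + 2·C·cosβ = 14·4.3304 + 2·20.7123 = 102.0497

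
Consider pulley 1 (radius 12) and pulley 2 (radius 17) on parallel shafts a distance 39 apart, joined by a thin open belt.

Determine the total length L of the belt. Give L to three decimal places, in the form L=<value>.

L=169.748

open belt: β = asin((r2−r1)/C) = asin(5/39) = 7.3659°
wrap1 = π − 2β = 165.2682°
wrap2 = π + 2β = 194.7318°
tangent length = C·cosβ = 38.6782
L = r1·wrap1 + r2·wrap2 + 2·C·cosβ = 12·2.8845 + 17·3.3987 + 2·38.6782 = 169.7481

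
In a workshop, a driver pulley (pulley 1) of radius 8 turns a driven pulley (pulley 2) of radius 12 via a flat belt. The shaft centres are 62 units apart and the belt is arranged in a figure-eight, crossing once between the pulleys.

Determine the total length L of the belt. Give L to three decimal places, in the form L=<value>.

L=193.341

crossed belt: β = asin((r1+r2)/C) = asin(20/62) = 18.8191°
wrap1 = wrap2 = π + 2β = 217.6381°
tangent length = C·cosβ = 58.6856
L = (r1+r2)·wrap + 2·C·cosβ = 20·3.7985 + 2·58.6856 = 193.3412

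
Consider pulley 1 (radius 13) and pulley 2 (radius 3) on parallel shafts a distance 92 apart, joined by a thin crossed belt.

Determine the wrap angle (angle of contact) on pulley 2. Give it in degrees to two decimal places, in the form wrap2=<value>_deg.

crossed belt: β = asin((r1+r2)/C) = asin(16/92) = 10.0154°
wrap1 = wrap2 = π + 2β = 200.0308°

wrap2=200.03_deg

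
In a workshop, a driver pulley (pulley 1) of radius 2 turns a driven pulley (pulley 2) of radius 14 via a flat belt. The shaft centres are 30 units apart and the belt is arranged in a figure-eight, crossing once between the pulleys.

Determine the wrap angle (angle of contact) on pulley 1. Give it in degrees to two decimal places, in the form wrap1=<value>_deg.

crossed belt: β = asin((r1+r2)/C) = asin(16/30) = 32.2310°
wrap1 = wrap2 = π + 2β = 244.4619°

wrap1=244.46_deg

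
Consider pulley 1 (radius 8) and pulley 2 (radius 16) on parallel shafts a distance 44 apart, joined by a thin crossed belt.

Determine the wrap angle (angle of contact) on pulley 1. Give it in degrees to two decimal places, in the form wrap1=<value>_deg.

crossed belt: β = asin((r1+r2)/C) = asin(24/44) = 33.0557°
wrap1 = wrap2 = π + 2β = 246.1115°

wrap1=246.11_deg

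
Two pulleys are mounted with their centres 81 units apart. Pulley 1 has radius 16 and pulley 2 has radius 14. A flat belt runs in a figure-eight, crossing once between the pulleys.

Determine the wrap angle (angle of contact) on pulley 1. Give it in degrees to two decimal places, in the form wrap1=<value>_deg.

wrap1=223.48_deg

crossed belt: β = asin((r1+r2)/C) = asin(30/81) = 21.7385°
wrap1 = wrap2 = π + 2β = 223.4769°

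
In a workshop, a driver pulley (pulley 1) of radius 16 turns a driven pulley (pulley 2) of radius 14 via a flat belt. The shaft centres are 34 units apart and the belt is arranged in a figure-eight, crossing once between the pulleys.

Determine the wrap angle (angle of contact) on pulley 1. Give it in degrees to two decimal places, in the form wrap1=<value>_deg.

wrap1=303.86_deg

crossed belt: β = asin((r1+r2)/C) = asin(30/34) = 61.9275°
wrap1 = wrap2 = π + 2β = 303.8550°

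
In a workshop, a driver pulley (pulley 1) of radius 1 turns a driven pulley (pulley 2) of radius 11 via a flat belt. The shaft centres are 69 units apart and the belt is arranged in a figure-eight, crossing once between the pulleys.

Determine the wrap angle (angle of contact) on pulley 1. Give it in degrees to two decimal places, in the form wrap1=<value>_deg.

wrap1=200.03_deg

crossed belt: β = asin((r1+r2)/C) = asin(12/69) = 10.0154°
wrap1 = wrap2 = π + 2β = 200.0308°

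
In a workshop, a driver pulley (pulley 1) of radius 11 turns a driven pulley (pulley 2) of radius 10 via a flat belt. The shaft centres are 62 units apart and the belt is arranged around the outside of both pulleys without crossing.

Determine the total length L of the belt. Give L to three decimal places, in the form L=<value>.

open belt: β = asin((r2−r1)/C) = asin(-1/62) = -0.9242°
wrap1 = π − 2β = 181.8483°
wrap2 = π + 2β = 178.1517°
tangent length = C·cosβ = 61.9919
L = r1·wrap1 + r2·wrap2 + 2·C·cosβ = 11·3.1739 + 10·3.1093 + 2·61.9919 = 189.9896

L=189.990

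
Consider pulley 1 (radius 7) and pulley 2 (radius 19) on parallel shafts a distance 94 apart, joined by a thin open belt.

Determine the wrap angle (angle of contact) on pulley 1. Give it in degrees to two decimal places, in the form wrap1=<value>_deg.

wrap1=165.33_deg

open belt: β = asin((r2−r1)/C) = asin(12/94) = 7.3344°
wrap1 = π − 2β = 165.3313°
wrap2 = π + 2β = 194.6687°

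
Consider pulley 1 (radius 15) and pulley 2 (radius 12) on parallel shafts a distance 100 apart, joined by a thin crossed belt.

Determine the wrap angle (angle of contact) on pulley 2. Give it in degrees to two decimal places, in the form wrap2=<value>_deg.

crossed belt: β = asin((r1+r2)/C) = asin(27/100) = 15.6643°
wrap1 = wrap2 = π + 2β = 211.3285°

wrap2=211.33_deg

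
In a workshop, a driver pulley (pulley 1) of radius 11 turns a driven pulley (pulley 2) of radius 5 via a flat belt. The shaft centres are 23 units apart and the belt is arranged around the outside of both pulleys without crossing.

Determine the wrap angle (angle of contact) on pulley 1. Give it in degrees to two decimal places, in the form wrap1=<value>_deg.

open belt: β = asin((r2−r1)/C) = asin(-6/23) = -15.1217°
wrap1 = π − 2β = 210.2433°
wrap2 = π + 2β = 149.7567°

wrap1=210.24_deg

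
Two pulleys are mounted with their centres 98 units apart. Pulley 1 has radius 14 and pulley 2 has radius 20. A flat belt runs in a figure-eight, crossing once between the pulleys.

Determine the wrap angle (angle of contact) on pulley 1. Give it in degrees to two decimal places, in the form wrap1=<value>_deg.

wrap1=220.60_deg

crossed belt: β = asin((r1+r2)/C) = asin(34/98) = 20.3002°
wrap1 = wrap2 = π + 2β = 220.6004°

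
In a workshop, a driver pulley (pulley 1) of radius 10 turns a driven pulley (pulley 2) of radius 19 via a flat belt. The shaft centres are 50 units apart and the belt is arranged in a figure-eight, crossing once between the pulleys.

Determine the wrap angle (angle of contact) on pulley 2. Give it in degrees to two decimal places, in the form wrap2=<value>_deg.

wrap2=250.90_deg

crossed belt: β = asin((r1+r2)/C) = asin(29/50) = 35.4505°
wrap1 = wrap2 = π + 2β = 250.9011°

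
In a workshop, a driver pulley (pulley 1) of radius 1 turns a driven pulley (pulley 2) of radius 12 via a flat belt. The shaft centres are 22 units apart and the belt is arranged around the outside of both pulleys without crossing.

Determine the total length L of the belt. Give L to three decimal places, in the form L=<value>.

open belt: β = asin((r2−r1)/C) = asin(11/22) = 30.0000°
wrap1 = π − 2β = 120.0000°
wrap2 = π + 2β = 240.0000°
tangent length = C·cosβ = 19.0526
L = r1·wrap1 + r2·wrap2 + 2·C·cosβ = 1·2.0944 + 12·4.1888 + 2·19.0526 = 90.4650

L=90.465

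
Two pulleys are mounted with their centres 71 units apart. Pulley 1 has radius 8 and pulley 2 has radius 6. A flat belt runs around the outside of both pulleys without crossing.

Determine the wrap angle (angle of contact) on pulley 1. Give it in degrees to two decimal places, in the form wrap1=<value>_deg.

open belt: β = asin((r2−r1)/C) = asin(-2/71) = -1.6142°
wrap1 = π − 2β = 183.2284°
wrap2 = π + 2β = 176.7716°

wrap1=183.23_deg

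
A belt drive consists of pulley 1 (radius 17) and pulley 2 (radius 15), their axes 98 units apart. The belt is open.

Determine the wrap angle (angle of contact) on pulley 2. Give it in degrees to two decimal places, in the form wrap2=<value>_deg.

wrap2=177.66_deg

open belt: β = asin((r2−r1)/C) = asin(-2/98) = -1.1694°
wrap1 = π − 2β = 182.3388°
wrap2 = π + 2β = 177.6612°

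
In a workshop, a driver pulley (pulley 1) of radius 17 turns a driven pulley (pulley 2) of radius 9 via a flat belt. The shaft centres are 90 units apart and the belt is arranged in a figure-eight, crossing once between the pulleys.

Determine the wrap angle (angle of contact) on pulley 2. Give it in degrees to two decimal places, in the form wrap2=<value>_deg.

crossed belt: β = asin((r1+r2)/C) = asin(26/90) = 16.7914°
wrap1 = wrap2 = π + 2β = 213.5829°

wrap2=213.58_deg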